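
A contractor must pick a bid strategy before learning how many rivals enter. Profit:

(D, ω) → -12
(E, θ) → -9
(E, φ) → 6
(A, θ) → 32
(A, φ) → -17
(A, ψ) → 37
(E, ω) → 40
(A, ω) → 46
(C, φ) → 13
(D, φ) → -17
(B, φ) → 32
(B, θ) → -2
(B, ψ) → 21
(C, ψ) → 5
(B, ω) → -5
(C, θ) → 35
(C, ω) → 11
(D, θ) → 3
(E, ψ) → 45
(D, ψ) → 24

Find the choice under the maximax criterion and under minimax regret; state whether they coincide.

maximax → A; minimax regret → C (disagree)

Row maxima: A=46, B=32, C=35, D=24, E=45
Best best-case = 46 → A.
Column bests: θ=35, φ=32, ψ=45, ω=46.
A regrets: 3, 49, 8, 0 → max 49
B regrets: 37, 0, 24, 51 → max 51
C regrets: 0, 19, 40, 35 → max 40
D regrets: 32, 49, 21, 58 → max 58
E regrets: 44, 26, 0, 6 → max 44
Smallest max regret = 40 → C.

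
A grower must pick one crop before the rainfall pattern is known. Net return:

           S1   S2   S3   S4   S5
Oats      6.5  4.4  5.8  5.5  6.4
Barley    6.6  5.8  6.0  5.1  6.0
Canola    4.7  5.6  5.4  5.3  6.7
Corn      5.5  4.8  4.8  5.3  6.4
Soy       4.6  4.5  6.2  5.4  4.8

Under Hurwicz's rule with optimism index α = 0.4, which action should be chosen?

Oats: 0.4·6.5 + 0.6·4.4 = 5.24
Barley: 0.4·6.6 + 0.6·5.1 = 5.7
Canola: 0.4·6.7 + 0.6·4.7 = 5.5
Corn: 0.4·6.4 + 0.6·4.8 = 5.44
Soy: 0.4·6.2 + 0.6·4.5 = 5.18
Highest Hurwicz score = 5.7 → Barley.

Barley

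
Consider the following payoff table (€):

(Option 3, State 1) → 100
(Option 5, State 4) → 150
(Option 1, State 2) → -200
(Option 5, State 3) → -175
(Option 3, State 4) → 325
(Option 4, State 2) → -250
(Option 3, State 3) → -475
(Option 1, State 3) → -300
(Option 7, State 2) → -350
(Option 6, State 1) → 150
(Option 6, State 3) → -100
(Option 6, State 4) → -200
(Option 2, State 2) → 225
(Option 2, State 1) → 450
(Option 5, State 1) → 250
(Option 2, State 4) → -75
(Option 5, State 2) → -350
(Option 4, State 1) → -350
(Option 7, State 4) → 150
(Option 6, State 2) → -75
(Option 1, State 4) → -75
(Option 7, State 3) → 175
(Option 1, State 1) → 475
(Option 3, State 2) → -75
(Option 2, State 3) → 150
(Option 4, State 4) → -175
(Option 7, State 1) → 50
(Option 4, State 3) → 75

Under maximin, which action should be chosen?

Option 2

Row minima: Option 1=-300, Option 2=-75, Option 3=-475, Option 4=-350, Option 5=-350, Option 6=-200, Option 7=-350
Best worst-case = -75 → Option 2.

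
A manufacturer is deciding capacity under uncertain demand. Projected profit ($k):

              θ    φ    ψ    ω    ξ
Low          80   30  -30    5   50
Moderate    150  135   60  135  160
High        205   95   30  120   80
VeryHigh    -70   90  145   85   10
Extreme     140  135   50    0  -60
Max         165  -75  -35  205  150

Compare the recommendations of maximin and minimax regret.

Row minima: Low=-30, Moderate=60, High=30, VeryHigh=-70, Extreme=-60, Max=-75
Best worst-case = 60 → Moderate.
Column bests: θ=205, φ=135, ψ=145, ω=205, ξ=160.
Low regrets: 125, 105, 175, 200, 110 → max 200
Moderate regrets: 55, 0, 85, 70, 0 → max 85
High regrets: 0, 40, 115, 85, 80 → max 115
VeryHigh regrets: 275, 45, 0, 120, 150 → max 275
Extreme regrets: 65, 0, 95, 205, 220 → max 220
Max regrets: 40, 210, 180, 0, 10 → max 210
Smallest max regret = 85 → Moderate.

maximin → Moderate; minimax regret → Moderate (agree)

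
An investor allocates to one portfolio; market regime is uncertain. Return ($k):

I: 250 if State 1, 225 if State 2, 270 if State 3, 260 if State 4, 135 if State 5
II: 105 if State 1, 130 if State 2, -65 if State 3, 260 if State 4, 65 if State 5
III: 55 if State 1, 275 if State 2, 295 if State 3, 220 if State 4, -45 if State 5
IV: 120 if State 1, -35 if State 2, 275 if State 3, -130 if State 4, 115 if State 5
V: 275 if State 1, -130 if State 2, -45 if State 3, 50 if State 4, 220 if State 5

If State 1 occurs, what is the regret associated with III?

220

Best payoff under State 1 is 275.
Regret = 275 − 55 = 220.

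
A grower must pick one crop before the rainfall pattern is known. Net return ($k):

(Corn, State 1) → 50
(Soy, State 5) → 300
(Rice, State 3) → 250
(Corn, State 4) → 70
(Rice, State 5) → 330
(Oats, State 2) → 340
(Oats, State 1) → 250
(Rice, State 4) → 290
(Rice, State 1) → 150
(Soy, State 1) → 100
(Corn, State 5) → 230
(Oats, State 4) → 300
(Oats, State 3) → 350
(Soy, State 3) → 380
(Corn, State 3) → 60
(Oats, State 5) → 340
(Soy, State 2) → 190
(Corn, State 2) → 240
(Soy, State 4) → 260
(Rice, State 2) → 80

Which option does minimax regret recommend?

Oats

Column bests: State 1=250, State 2=340, State 3=380, State 4=300, State 5=340.
Oats regrets: 0, 0, 30, 0, 0 → max 30
Corn regrets: 200, 100, 320, 230, 110 → max 320
Rice regrets: 100, 260, 130, 10, 10 → max 260
Soy regrets: 150, 150, 0, 40, 40 → max 150
Smallest max regret = 30 → Oats.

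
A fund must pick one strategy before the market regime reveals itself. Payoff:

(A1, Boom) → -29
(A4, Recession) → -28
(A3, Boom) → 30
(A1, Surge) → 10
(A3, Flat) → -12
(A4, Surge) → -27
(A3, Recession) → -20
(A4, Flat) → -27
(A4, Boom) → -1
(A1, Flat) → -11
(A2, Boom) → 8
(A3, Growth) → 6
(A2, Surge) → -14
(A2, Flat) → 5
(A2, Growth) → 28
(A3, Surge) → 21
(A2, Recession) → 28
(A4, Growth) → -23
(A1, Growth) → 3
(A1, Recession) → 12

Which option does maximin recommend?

Row minima: A1=-29, A2=-14, A3=-20, A4=-28
Best worst-case = -14 → A2.

A2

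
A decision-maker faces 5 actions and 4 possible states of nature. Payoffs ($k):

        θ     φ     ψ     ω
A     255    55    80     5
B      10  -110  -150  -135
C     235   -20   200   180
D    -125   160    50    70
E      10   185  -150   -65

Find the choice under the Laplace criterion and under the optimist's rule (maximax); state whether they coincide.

Row averages: A=98.75, B=-96.25, C=148.75, D=38.75, E=-5
Highest average = 148.75 → C.
Row maxima: A=255, B=10, C=235, D=160, E=185
Best best-case = 255 → A.

laplace → C; maximax → A (disagree)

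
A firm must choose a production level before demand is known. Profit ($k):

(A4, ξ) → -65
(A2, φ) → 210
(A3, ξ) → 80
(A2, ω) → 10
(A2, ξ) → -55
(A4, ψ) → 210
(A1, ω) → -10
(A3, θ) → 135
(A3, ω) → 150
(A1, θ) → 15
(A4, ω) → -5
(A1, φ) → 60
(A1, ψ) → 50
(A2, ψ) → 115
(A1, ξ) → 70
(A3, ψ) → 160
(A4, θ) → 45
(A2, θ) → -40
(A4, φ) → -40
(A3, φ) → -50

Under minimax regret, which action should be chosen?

Column bests: θ=135, φ=210, ψ=210, ω=150, ξ=80.
A1 regrets: 120, 150, 160, 160, 10 → max 160
A2 regrets: 175, 0, 95, 140, 135 → max 175
A3 regrets: 0, 260, 50, 0, 0 → max 260
A4 regrets: 90, 250, 0, 155, 145 → max 250
Smallest max regret = 160 → A1.

A1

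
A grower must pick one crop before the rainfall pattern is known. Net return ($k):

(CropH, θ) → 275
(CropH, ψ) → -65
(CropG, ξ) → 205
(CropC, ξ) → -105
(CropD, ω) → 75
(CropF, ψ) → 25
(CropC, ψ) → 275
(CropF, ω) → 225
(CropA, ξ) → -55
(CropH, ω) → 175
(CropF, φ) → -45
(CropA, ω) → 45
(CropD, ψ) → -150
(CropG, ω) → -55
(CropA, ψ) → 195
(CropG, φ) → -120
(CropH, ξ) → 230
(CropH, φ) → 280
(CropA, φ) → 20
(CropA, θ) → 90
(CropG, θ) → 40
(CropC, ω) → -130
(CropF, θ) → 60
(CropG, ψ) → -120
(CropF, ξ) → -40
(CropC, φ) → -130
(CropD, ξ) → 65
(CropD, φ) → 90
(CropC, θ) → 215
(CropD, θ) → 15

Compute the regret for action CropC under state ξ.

335

Best payoff under ξ is 230.
Regret = 230 − (-105) = 335.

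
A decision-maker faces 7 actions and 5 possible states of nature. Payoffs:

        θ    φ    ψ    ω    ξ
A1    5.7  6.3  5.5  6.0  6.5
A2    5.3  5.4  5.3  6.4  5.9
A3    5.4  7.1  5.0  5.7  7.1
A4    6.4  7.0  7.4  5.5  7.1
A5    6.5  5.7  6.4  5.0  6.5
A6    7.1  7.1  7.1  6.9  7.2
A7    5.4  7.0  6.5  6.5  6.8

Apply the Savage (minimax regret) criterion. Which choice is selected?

A6

Column bests: θ=7.1, φ=7.1, ψ=7.4, ω=6.9, ξ=7.2.
A1 regrets: 1.4, 0.8, 1.9, 0.9, 0.7 → max 1.9
A2 regrets: 1.8, 1.7, 2.1, 0.5, 1.3 → max 2.1
A3 regrets: 1.7, 0.0, 2.4, 1.2, 0.1 → max 2.4
A4 regrets: 0.7, 0.1, 0.0, 1.4, 0.1 → max 1.4
A5 regrets: 0.6, 1.4, 1.0, 1.9, 0.7 → max 1.9
A6 regrets: 0.0, 0.0, 0.3, 0.0, 0.0 → max 0.3
A7 regrets: 1.7, 0.1, 0.9, 0.4, 0.4 → max 1.7
Smallest max regret = 0.3 → A6.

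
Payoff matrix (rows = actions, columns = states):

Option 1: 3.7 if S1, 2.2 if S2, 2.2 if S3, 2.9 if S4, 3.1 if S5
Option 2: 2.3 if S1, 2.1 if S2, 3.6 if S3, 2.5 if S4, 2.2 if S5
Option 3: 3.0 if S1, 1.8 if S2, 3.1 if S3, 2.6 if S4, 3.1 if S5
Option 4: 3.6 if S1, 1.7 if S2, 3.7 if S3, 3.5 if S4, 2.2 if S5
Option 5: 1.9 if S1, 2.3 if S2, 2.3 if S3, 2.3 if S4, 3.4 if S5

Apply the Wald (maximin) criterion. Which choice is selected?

Row minima: Option 1=2.2, Option 2=2.1, Option 3=1.8, Option 4=1.7, Option 5=1.9
Best worst-case = 2.2 → Option 1.

Option 1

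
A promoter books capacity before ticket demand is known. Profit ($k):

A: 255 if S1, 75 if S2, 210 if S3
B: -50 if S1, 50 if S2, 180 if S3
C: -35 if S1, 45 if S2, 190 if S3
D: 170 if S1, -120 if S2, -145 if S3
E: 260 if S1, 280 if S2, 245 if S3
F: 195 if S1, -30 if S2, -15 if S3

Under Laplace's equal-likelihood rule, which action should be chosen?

Row averages: A=180, B=60, C=200/3, D=-95/3, E=785/3, F=50
Highest average = 785/3 → E.

E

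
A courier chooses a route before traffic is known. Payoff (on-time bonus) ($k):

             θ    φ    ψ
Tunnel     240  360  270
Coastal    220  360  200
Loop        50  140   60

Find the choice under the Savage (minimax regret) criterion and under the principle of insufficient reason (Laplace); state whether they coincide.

Column bests: θ=240, φ=360, ψ=270.
Tunnel regrets: 0, 0, 0 → max 0
Coastal regrets: 20, 0, 70 → max 70
Loop regrets: 190, 220, 210 → max 220
Smallest max regret = 0 → Tunnel.
Row averages: Tunnel=290, Coastal=260, Loop=250/3
Highest average = 290 → Tunnel.

minimax regret → Tunnel; laplace → Tunnel (agree)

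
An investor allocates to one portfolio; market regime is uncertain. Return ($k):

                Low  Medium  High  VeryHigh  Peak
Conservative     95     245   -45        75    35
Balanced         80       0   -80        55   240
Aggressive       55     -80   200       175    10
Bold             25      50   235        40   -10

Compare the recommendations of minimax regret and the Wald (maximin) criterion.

Column bests: Low=95, Medium=245, High=235, VeryHigh=175, Peak=240.
Conservative regrets: 0, 0, 280, 100, 205 → max 280
Balanced regrets: 15, 245, 315, 120, 0 → max 315
Aggressive regrets: 40, 325, 35, 0, 230 → max 325
Bold regrets: 70, 195, 0, 135, 250 → max 250
Smallest max regret = 250 → Bold.
Row minima: Conservative=-45, Balanced=-80, Aggressive=-80, Bold=-10
Best worst-case = -10 → Bold.

minimax regret → Bold; maximin → Bold (agree)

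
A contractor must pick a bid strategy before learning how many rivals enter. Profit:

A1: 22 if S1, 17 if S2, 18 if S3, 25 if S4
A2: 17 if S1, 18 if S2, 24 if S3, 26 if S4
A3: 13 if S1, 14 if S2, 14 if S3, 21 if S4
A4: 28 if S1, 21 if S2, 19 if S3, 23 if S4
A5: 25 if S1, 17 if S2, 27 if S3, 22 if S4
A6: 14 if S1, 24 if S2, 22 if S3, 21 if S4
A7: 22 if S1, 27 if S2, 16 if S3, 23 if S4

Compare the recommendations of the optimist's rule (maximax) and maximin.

maximax → A4; maximin → A4 (agree)

Row maxima: A1=25, A2=26, A3=21, A4=28, A5=27, A6=24, A7=27
Best best-case = 28 → A4.
Row minima: A1=17, A2=17, A3=13, A4=19, A5=17, A6=14, A7=16
Best worst-case = 19 → A4.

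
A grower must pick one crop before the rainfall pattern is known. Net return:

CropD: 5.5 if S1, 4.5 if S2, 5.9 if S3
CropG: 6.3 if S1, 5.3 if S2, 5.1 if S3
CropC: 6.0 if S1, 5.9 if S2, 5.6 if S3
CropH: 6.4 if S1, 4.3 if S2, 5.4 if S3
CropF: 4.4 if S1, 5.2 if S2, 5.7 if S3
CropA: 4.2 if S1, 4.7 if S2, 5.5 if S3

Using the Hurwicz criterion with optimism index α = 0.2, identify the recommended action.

CropD: 0.2·5.9 + 0.8·4.5 = 4.78
CropG: 0.2·6.3 + 0.8·5.1 = 5.34
CropC: 0.2·6.0 + 0.8·5.6 = 5.68
CropH: 0.2·6.4 + 0.8·4.3 = 4.72
CropF: 0.2·5.7 + 0.8·4.4 = 4.66
CropA: 0.2·5.5 + 0.8·4.2 = 4.46
Highest Hurwicz score = 5.68 → CropC.

CropC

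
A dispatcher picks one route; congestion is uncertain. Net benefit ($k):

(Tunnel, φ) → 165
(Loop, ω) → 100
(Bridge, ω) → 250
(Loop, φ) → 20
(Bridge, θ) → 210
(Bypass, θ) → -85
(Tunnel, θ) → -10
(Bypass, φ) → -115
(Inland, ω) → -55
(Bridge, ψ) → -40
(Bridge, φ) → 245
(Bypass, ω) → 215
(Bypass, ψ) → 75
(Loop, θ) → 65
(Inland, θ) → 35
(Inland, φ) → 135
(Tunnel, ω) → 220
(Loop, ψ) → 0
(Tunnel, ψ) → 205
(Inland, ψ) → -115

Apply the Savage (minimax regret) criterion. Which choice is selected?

Tunnel

Column bests: θ=210, φ=245, ψ=205, ω=250.
Loop regrets: 145, 225, 205, 150 → max 225
Inland regrets: 175, 110, 320, 305 → max 320
Bypass regrets: 295, 360, 130, 35 → max 360
Bridge regrets: 0, 0, 245, 0 → max 245
Tunnel regrets: 220, 80, 0, 30 → max 220
Smallest max regret = 220 → Tunnel.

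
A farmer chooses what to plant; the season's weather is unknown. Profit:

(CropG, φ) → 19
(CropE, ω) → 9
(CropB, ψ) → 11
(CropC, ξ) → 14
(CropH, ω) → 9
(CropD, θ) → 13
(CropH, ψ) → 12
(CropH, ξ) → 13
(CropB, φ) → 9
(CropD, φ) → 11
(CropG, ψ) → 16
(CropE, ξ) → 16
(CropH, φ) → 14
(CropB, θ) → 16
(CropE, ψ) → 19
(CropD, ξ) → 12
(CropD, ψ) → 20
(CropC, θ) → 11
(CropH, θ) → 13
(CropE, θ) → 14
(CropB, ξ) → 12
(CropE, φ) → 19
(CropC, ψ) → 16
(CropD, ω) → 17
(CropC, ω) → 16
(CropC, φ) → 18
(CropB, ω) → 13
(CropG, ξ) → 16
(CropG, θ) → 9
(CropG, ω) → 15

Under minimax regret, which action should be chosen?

CropC

Column bests: θ=16, φ=19, ψ=20, ω=17, ξ=16.
CropC regrets: 5, 1, 4, 1, 2 → max 5
CropE regrets: 2, 0, 1, 8, 0 → max 8
CropG regrets: 7, 0, 4, 2, 0 → max 7
CropB regrets: 0, 10, 9, 4, 4 → max 10
CropH regrets: 3, 5, 8, 8, 3 → max 8
CropD regrets: 3, 8, 0, 0, 4 → max 8
Smallest max regret = 5 → CropC.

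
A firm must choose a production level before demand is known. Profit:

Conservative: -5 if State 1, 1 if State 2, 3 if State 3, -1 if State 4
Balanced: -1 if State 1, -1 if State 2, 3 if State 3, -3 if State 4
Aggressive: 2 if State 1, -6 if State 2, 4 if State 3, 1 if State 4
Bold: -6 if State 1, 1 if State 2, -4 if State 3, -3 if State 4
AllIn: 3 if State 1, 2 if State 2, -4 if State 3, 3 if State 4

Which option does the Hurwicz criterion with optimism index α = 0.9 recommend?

Aggressive

Conservative: 0.9·3 + 0.1·(-5) = 2.2
Balanced: 0.9·3 + 0.1·(-3) = 2.4
Aggressive: 0.9·4 + 0.1·(-6) = 3
Bold: 0.9·1 + 0.1·(-6) = 0.3
AllIn: 0.9·3 + 0.1·(-4) = 2.3
Highest Hurwicz score = 3 → Aggressive.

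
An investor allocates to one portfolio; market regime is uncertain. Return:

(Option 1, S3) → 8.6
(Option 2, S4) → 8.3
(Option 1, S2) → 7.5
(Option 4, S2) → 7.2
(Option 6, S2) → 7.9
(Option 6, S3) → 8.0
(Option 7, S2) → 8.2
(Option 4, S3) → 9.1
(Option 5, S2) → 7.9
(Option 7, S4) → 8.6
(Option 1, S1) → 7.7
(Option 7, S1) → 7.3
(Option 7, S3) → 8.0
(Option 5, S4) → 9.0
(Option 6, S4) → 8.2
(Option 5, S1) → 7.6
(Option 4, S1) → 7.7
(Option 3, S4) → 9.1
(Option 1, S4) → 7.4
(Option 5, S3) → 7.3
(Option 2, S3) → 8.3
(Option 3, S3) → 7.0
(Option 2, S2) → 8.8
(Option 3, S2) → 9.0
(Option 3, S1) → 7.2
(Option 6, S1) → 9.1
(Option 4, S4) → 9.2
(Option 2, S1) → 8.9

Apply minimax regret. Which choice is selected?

Column bests: S1=9.1, S2=9.0, S3=9.1, S4=9.2.
Option 1 regrets: 1.4, 1.5, 0.5, 1.8 → max 1.8
Option 2 regrets: 0.2, 0.2, 0.8, 0.9 → max 0.9
Option 3 regrets: 1.9, 0.0, 2.1, 0.1 → max 2.1
Option 4 regrets: 1.4, 1.8, 0.0, 0.0 → max 1.8
Option 5 regrets: 1.5, 1.1, 1.8, 0.2 → max 1.8
Option 6 regrets: 0.0, 1.1, 1.1, 1.0 → max 1.1
Option 7 regrets: 1.8, 0.8, 1.1, 0.6 → max 1.8
Smallest max regret = 0.9 → Option 2.

Option 2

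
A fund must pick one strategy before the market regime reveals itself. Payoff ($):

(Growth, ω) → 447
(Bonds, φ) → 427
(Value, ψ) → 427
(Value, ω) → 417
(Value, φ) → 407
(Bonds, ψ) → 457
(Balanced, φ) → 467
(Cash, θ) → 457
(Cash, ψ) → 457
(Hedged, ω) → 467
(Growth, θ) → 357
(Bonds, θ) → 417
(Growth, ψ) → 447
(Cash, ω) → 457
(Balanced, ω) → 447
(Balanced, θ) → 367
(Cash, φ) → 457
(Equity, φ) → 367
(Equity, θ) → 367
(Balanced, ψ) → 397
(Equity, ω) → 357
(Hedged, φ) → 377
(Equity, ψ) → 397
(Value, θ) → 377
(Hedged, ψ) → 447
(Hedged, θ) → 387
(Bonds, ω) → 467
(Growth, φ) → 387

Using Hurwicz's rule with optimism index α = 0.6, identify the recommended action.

Cash

Equity: 0.6·397 + 0.4·357 = 381
Balanced: 0.6·467 + 0.4·367 = 427
Cash: 0.6·457 + 0.4·457 = 457
Hedged: 0.6·467 + 0.4·377 = 431
Value: 0.6·427 + 0.4·377 = 407
Bonds: 0.6·467 + 0.4·417 = 447
Growth: 0.6·447 + 0.4·357 = 411
Highest Hurwicz score = 457 → Cash.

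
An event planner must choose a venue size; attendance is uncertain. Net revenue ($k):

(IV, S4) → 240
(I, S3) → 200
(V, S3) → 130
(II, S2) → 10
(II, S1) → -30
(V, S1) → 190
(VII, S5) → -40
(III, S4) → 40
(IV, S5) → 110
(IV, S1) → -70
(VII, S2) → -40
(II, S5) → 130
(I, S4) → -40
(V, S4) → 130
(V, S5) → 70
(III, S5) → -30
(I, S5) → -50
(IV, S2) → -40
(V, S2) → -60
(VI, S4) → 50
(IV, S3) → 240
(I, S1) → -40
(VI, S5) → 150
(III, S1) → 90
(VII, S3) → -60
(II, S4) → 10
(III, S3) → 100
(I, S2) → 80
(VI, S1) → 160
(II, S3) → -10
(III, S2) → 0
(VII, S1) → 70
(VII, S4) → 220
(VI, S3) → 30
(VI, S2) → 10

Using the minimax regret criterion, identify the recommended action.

Column bests: S1=190, S2=80, S3=240, S4=240, S5=150.
I regrets: 230, 0, 40, 280, 200 → max 280
II regrets: 220, 70, 250, 230, 20 → max 250
III regrets: 100, 80, 140, 200, 180 → max 200
IV regrets: 260, 120, 0, 0, 40 → max 260
V regrets: 0, 140, 110, 110, 80 → max 140
VI regrets: 30, 70, 210, 190, 0 → max 210
VII regrets: 120, 120, 300, 20, 190 → max 300
Smallest max regret = 140 → V.

V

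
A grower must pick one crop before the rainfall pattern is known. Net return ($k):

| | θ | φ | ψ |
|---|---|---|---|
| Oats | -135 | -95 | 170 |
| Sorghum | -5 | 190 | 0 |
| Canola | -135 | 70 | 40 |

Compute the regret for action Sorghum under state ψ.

170

Best payoff under ψ is 170.
Regret = 170 − 0 = 170.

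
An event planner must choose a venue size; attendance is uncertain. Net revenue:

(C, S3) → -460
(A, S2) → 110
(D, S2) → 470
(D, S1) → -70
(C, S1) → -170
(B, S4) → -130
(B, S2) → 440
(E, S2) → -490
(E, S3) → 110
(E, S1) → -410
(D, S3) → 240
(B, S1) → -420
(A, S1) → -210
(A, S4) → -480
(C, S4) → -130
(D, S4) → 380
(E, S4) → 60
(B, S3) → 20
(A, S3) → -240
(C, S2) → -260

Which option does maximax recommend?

Row maxima: A=110, B=440, C=-130, D=470, E=110
Best best-case = 470 → D.

D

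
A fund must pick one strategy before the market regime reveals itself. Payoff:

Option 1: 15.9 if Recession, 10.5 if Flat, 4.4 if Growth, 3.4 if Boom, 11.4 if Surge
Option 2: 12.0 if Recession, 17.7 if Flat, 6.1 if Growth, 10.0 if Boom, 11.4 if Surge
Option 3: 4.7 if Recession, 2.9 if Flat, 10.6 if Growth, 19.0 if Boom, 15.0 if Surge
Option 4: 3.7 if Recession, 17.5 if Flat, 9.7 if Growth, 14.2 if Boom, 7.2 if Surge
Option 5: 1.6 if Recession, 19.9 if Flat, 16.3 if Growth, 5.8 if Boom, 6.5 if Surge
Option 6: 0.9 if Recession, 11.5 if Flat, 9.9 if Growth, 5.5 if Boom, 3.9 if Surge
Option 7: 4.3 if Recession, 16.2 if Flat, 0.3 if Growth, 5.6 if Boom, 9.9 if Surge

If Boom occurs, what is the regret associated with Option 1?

Best payoff under Boom is 19.0.
Regret = 19.0 − 3.4 = 15.6.

15.6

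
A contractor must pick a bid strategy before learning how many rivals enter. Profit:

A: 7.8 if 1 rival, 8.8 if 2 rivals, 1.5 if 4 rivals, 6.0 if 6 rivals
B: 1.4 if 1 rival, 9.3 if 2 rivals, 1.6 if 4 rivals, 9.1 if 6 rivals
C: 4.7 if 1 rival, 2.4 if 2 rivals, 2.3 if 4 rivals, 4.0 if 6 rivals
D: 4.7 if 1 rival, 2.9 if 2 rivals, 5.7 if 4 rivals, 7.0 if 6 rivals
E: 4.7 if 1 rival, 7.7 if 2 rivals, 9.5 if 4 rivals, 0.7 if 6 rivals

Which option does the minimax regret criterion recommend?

Column bests: 1 rival=7.8, 2 rivals=9.3, 4 rivals=9.5, 6 rivals=9.1.
A regrets: 0.0, 0.5, 8.0, 3.1 → max 8.0
B regrets: 6.4, 0.0, 7.9, 0.0 → max 7.9
C regrets: 3.1, 6.9, 7.2, 5.1 → max 7.2
D regrets: 3.1, 6.4, 3.8, 2.1 → max 6.4
E regrets: 3.1, 1.6, 0.0, 8.4 → max 8.4
Smallest max regret = 6.4 → D.

D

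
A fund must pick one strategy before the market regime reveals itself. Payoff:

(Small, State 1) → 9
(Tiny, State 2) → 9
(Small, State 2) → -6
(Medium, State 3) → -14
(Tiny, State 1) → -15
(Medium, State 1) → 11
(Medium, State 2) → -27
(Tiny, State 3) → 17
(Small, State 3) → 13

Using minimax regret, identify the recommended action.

Small

Column bests: State 1=11, State 2=9, State 3=17.
Tiny regrets: 26, 0, 0 → max 26
Small regrets: 2, 15, 4 → max 15
Medium regrets: 0, 36, 31 → max 36
Smallest max regret = 15 → Small.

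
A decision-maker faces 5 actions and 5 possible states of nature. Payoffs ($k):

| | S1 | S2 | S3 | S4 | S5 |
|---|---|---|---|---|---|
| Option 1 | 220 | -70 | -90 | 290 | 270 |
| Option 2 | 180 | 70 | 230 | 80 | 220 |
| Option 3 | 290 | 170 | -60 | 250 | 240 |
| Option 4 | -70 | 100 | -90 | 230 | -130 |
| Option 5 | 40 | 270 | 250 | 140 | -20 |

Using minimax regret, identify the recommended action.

Option 2

Column bests: S1=290, S2=270, S3=250, S4=290, S5=270.
Option 1 regrets: 70, 340, 340, 0, 0 → max 340
Option 2 regrets: 110, 200, 20, 210, 50 → max 210
Option 3 regrets: 0, 100, 310, 40, 30 → max 310
Option 4 regrets: 360, 170, 340, 60, 400 → max 400
Option 5 regrets: 250, 0, 0, 150, 290 → max 290
Smallest max regret = 210 → Option 2.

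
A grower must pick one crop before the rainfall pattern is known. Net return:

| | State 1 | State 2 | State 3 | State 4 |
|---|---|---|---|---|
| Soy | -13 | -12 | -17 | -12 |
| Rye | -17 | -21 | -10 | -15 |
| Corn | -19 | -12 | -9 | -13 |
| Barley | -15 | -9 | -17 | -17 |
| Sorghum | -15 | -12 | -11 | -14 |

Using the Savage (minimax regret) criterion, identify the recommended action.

Sorghum

Column bests: State 1=-13, State 2=-9, State 3=-9, State 4=-12.
Soy regrets: 0, 3, 8, 0 → max 8
Rye regrets: 4, 12, 1, 3 → max 12
Corn regrets: 6, 3, 0, 1 → max 6
Barley regrets: 2, 0, 8, 5 → max 8
Sorghum regrets: 2, 3, 2, 2 → max 3
Smallest max regret = 3 → Sorghum.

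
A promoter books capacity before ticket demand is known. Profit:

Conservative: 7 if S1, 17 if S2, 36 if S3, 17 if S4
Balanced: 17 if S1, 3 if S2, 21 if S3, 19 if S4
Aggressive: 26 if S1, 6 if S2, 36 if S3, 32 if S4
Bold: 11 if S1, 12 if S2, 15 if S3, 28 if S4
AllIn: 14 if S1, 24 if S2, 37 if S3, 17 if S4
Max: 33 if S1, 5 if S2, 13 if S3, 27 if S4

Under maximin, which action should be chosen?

Row minima: Conservative=7, Balanced=3, Aggressive=6, Bold=11, AllIn=14, Max=5
Best worst-case = 14 → AllIn.

AllIn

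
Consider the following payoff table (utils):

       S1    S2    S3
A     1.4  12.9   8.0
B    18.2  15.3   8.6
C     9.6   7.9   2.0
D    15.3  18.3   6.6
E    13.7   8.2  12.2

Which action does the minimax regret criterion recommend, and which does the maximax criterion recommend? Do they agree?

Column bests: S1=18.2, S2=18.3, S3=12.2.
A regrets: 16.8, 5.4, 4.2 → max 16.8
B regrets: 0.0, 3.0, 3.6 → max 3.6
C regrets: 8.6, 10.4, 10.2 → max 10.4
D regrets: 2.9, 0.0, 5.6 → max 5.6
E regrets: 4.5, 10.1, 0.0 → max 10.1
Smallest max regret = 3.6 → B.
Row maxima: A=12.9, B=18.2, C=9.6, D=18.3, E=13.7
Best best-case = 18.3 → D.

minimax regret → B; maximax → D (disagree)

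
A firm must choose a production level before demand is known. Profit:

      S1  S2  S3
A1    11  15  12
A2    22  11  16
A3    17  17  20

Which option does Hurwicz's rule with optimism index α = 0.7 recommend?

A3

A1: 0.7·15 + 0.3·11 = 13.8
A2: 0.7·22 + 0.3·11 = 18.7
A3: 0.7·20 + 0.3·17 = 19.1
Highest Hurwicz score = 19.1 → A3.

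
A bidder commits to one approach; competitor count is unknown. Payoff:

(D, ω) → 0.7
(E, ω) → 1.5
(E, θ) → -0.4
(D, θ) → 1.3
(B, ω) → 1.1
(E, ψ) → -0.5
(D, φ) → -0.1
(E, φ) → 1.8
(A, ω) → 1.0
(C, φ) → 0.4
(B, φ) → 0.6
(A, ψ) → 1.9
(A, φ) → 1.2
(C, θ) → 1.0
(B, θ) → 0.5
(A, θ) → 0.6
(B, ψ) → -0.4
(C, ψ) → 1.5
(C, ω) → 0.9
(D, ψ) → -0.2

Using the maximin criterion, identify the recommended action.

Row minima: A=0.6, B=-0.4, C=0.4, D=-0.2, E=-0.5
Best worst-case = 0.6 → A.

A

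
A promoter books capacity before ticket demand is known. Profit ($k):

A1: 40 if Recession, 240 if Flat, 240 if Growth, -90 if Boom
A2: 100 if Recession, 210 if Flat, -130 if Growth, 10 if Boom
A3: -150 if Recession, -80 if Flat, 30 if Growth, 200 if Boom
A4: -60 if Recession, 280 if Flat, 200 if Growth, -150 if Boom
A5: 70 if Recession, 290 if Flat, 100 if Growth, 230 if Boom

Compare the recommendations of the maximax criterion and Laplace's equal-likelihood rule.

maximax → A5; laplace → A5 (agree)

Row maxima: A1=240, A2=210, A3=200, A4=280, A5=290
Best best-case = 290 → A5.
Row averages: A1=107.5, A2=47.5, A3=0, A4=67.5, A5=172.5
Highest average = 172.5 → A5.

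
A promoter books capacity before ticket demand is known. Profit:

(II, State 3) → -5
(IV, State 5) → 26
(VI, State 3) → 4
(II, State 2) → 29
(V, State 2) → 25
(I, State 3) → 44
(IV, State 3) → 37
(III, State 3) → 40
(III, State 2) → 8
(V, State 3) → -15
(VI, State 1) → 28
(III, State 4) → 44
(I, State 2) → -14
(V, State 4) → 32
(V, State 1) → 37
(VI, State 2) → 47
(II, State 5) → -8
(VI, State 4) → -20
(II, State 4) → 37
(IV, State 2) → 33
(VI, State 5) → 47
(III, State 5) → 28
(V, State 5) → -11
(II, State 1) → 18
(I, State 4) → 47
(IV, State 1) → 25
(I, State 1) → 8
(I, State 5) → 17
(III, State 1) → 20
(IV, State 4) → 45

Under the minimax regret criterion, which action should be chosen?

Column bests: State 1=37, State 2=47, State 3=44, State 4=47, State 5=47.
I regrets: 29, 61, 0, 0, 30 → max 61
II regrets: 19, 18, 49, 10, 55 → max 55
III regrets: 17, 39, 4, 3, 19 → max 39
IV regrets: 12, 14, 7, 2, 21 → max 21
V regrets: 0, 22, 59, 15, 58 → max 59
VI regrets: 9, 0, 40, 67, 0 → max 67
Smallest max regret = 21 → IV.

IV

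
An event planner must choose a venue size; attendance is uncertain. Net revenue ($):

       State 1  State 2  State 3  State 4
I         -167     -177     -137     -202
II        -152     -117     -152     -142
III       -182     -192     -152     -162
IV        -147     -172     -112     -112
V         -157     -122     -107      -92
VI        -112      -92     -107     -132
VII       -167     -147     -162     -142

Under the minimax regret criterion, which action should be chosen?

VI

Column bests: State 1=-112, State 2=-92, State 3=-107, State 4=-92.
I regrets: 55, 85, 30, 110 → max 110
II regrets: 40, 25, 45, 50 → max 50
III regrets: 70, 100, 45, 70 → max 100
IV regrets: 35, 80, 5, 20 → max 80
V regrets: 45, 30, 0, 0 → max 45
VI regrets: 0, 0, 0, 40 → max 40
VII regrets: 55, 55, 55, 50 → max 55
Smallest max regret = 40 → VI.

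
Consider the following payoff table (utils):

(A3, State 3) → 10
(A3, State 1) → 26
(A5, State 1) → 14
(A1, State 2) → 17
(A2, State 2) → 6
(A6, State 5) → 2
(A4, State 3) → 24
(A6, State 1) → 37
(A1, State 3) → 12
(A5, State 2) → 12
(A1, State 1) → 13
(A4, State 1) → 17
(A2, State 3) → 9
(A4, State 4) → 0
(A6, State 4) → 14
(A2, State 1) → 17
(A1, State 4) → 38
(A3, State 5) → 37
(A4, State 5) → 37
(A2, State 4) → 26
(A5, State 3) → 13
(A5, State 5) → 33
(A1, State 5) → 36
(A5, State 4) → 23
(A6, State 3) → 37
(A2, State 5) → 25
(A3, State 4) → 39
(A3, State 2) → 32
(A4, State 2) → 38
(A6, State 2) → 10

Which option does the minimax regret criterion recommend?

A1

Column bests: State 1=37, State 2=38, State 3=37, State 4=39, State 5=37.
A1 regrets: 24, 21, 25, 1, 1 → max 25
A2 regrets: 20, 32, 28, 13, 12 → max 32
A3 regrets: 11, 6, 27, 0, 0 → max 27
A4 regrets: 20, 0, 13, 39, 0 → max 39
A5 regrets: 23, 26, 24, 16, 4 → max 26
A6 regrets: 0, 28, 0, 25, 35 → max 35
Smallest max regret = 25 → A1.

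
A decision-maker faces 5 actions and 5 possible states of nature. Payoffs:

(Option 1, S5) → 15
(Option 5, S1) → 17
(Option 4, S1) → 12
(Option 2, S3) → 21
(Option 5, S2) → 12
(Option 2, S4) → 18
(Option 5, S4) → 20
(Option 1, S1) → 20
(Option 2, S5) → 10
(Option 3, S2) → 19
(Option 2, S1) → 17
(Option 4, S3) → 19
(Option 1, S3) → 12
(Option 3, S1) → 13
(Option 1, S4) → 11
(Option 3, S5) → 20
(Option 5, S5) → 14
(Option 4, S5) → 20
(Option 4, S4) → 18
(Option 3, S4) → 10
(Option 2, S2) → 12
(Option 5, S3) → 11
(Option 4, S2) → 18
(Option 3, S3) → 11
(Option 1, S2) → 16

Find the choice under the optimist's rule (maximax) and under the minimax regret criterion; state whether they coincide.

Row maxima: Option 1=20, Option 2=21, Option 3=20, Option 4=20, Option 5=20
Best best-case = 21 → Option 2.
Column bests: S1=20, S2=19, S3=21, S4=20, S5=20.
Option 1 regrets: 0, 3, 9, 9, 5 → max 9
Option 2 regrets: 3, 7, 0, 2, 10 → max 10
Option 3 regrets: 7, 0, 10, 10, 0 → max 10
Option 4 regrets: 8, 1, 2, 2, 0 → max 8
Option 5 regrets: 3, 7, 10, 0, 6 → max 10
Smallest max regret = 8 → Option 4.

maximax → Option 2; minimax regret → Option 4 (disagree)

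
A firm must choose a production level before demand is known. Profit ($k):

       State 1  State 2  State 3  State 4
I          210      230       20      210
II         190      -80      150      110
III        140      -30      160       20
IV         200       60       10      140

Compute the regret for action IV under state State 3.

150

Best payoff under State 3 is 160.
Regret = 160 − 10 = 150.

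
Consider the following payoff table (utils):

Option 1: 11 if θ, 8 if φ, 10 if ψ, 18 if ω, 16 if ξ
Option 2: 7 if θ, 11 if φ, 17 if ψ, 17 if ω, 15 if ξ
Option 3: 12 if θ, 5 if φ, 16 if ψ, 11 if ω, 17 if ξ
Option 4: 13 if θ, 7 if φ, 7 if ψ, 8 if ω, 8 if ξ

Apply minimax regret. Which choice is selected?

Column bests: θ=13, φ=11, ψ=17, ω=18, ξ=17.
Option 1 regrets: 2, 3, 7, 0, 1 → max 7
Option 2 regrets: 6, 0, 0, 1, 2 → max 6
Option 3 regrets: 1, 6, 1, 7, 0 → max 7
Option 4 regrets: 0, 4, 10, 10, 9 → max 10
Smallest max regret = 6 → Option 2.

Option 2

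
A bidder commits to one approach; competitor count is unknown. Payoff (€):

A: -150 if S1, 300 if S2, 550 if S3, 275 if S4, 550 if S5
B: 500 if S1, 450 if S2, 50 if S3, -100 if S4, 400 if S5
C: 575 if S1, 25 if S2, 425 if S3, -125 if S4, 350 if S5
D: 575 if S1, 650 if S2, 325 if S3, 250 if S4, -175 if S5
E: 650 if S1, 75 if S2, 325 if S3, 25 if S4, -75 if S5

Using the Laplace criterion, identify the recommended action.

Row averages: A=305, B=260, C=250, D=325, E=200
Highest average = 325 → D.

D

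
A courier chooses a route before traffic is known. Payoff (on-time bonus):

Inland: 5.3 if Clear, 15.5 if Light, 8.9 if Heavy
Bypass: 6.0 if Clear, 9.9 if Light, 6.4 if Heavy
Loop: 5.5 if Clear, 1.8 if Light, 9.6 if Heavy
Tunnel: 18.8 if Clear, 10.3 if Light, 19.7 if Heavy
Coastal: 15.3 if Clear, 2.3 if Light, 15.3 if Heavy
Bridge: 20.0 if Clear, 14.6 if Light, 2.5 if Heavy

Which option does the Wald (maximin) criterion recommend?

Tunnel

Row minima: Inland=5.3, Bypass=6.0, Loop=1.8, Tunnel=10.3, Coastal=2.3, Bridge=2.5
Best worst-case = 10.3 → Tunnel.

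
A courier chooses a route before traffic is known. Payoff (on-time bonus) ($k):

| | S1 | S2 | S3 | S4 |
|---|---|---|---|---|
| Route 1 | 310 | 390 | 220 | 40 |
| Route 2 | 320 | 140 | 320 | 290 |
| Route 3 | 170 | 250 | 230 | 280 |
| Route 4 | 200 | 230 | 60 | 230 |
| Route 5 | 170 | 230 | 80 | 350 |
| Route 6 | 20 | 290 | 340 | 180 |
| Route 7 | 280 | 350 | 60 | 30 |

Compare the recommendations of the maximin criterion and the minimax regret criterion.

Row minima: Route 1=40, Route 2=140, Route 3=170, Route 4=60, Route 5=80, Route 6=20, Route 7=30
Best worst-case = 170 → Route 3.
Column bests: S1=320, S2=390, S3=340, S4=350.
Route 1 regrets: 10, 0, 120, 310 → max 310
Route 2 regrets: 0, 250, 20, 60 → max 250
Route 3 regrets: 150, 140, 110, 70 → max 150
Route 4 regrets: 120, 160, 280, 120 → max 280
Route 5 regrets: 150, 160, 260, 0 → max 260
Route 6 regrets: 300, 100, 0, 170 → max 300
Route 7 regrets: 40, 40, 280, 320 → max 320
Smallest max regret = 150 → Route 3.

maximin → Route 3; minimax regret → Route 3 (agree)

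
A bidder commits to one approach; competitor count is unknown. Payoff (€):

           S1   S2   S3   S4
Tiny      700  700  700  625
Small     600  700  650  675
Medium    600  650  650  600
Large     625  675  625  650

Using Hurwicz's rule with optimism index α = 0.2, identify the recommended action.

Tiny: 0.2·700 + 0.8·625 = 640
Small: 0.2·700 + 0.8·600 = 620
Medium: 0.2·650 + 0.8·600 = 610
Large: 0.2·675 + 0.8·625 = 635
Highest Hurwicz score = 640 → Tiny.

Tiny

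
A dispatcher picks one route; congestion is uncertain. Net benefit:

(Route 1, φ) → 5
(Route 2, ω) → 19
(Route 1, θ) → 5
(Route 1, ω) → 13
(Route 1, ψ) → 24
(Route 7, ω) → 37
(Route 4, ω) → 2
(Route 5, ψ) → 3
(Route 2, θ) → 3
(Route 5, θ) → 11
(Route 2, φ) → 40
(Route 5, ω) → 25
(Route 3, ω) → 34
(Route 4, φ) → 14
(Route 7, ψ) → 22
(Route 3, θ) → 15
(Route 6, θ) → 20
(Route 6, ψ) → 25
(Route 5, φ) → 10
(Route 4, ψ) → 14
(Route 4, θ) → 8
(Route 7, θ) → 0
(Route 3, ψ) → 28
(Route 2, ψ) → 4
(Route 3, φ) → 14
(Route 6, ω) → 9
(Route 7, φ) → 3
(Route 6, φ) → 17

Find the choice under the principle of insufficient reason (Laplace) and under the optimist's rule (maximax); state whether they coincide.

laplace → Route 3; maximax → Route 2 (disagree)

Row averages: Route 1=11.75, Route 2=16.5, Route 3=22.75, Route 4=9.5, Route 5=12.25, Route 6=17.75, Route 7=15.5
Highest average = 22.75 → Route 3.
Row maxima: Route 1=24, Route 2=40, Route 3=34, Route 4=14, Route 5=25, Route 6=25, Route 7=37
Best best-case = 40 → Route 2.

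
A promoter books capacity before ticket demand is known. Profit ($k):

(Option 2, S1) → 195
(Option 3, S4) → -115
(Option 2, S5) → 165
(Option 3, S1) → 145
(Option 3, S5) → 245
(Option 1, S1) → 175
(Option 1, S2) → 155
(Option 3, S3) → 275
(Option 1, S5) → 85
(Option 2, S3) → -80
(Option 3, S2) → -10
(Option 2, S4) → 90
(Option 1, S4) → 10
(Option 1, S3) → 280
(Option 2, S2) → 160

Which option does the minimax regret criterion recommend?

Option 1

Column bests: S1=195, S2=160, S3=280, S4=90, S5=245.
Option 1 regrets: 20, 5, 0, 80, 160 → max 160
Option 2 regrets: 0, 0, 360, 0, 80 → max 360
Option 3 regrets: 50, 170, 5, 205, 0 → max 205
Smallest max regret = 160 → Option 1.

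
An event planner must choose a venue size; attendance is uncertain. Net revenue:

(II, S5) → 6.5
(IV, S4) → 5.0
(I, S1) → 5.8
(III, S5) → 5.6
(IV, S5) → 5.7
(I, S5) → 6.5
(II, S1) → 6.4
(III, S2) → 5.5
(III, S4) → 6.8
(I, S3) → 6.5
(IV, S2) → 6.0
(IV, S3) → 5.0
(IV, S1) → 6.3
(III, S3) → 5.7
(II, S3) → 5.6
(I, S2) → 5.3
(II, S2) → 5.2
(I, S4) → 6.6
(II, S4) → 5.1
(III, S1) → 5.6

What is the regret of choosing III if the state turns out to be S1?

Best payoff under S1 is 6.4.
Regret = 6.4 − 5.6 = 0.8.

0.8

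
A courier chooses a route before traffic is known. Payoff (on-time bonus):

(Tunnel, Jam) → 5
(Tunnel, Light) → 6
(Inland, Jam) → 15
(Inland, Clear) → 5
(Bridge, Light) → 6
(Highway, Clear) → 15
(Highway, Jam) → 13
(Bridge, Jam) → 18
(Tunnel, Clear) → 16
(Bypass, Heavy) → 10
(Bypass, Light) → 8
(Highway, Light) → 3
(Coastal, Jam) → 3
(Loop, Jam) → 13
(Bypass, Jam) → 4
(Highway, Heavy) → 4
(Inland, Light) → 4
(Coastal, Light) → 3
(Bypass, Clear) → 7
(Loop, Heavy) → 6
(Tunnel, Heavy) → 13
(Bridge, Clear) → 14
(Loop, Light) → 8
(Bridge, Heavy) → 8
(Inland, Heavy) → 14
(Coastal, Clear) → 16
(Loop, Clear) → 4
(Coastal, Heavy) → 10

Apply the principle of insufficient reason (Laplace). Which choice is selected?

Bridge

Row averages: Loop=7.75, Coastal=8, Inland=9.5, Tunnel=10, Highway=8.75, Bridge=11.5, Bypass=7.25
Highest average = 11.5 → Bridge.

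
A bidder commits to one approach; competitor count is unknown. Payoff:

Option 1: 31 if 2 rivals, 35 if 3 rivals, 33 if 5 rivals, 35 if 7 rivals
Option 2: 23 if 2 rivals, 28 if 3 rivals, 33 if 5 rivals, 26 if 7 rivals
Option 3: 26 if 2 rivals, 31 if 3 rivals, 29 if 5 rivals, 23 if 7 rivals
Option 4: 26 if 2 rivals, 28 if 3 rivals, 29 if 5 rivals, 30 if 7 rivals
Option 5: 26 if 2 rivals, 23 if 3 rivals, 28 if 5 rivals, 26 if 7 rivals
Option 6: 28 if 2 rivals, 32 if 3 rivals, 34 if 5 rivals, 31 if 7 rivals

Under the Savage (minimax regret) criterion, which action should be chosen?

Column bests: 2 rivals=31, 3 rivals=35, 5 rivals=34, 7 rivals=35.
Option 1 regrets: 0, 0, 1, 0 → max 1
Option 2 regrets: 8, 7, 1, 9 → max 9
Option 3 regrets: 5, 4, 5, 12 → max 12
Option 4 regrets: 5, 7, 5, 5 → max 7
Option 5 regrets: 5, 12, 6, 9 → max 12
Option 6 regrets: 3, 3, 0, 4 → max 4
Smallest max regret = 1 → Option 1.

Option 1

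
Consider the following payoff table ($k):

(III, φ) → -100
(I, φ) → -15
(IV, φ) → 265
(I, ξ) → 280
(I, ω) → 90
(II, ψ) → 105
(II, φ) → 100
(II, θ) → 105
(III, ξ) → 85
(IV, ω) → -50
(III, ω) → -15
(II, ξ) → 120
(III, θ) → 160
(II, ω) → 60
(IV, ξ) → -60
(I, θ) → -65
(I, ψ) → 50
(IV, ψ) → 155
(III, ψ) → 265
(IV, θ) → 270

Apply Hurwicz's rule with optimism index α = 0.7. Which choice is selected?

I: 0.7·280 + 0.3·(-65) = 176.5
II: 0.7·120 + 0.3·60 = 102
III: 0.7·265 + 0.3·(-100) = 155.5
IV: 0.7·270 + 0.3·(-60) = 171
Highest Hurwicz score = 176.5 → I.

I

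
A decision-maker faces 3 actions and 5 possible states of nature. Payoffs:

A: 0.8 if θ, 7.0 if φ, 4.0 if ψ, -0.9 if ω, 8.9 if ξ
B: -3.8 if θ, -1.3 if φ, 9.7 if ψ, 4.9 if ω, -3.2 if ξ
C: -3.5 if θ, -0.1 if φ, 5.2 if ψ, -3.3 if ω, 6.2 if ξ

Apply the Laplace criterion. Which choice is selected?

A

Row averages: A=3.96, B=1.26, C=0.9
Highest average = 3.96 → A.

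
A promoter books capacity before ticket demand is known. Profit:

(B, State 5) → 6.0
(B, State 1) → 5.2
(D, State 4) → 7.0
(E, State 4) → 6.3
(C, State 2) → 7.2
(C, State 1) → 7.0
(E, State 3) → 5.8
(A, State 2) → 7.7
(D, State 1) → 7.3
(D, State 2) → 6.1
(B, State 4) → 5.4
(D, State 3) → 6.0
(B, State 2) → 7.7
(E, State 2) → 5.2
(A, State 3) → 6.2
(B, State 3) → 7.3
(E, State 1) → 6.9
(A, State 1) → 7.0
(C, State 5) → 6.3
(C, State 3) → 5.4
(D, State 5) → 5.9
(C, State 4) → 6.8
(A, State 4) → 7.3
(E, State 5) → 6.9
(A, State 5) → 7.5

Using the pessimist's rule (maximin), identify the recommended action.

A

Row minima: A=6.2, B=5.2, C=5.4, D=5.9, E=5.2
Best worst-case = 6.2 → A.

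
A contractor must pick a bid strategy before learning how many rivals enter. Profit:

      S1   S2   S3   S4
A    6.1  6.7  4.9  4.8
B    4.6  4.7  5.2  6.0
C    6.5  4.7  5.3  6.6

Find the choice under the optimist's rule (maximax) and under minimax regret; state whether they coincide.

Row maxima: A=6.7, B=6.0, C=6.6
Best best-case = 6.7 → A.
Column bests: S1=6.5, S2=6.7, S3=5.3, S4=6.6.
A regrets: 0.4, 0.0, 0.4, 1.8 → max 1.8
B regrets: 1.9, 2.0, 0.1, 0.6 → max 2.0
C regrets: 0.0, 2.0, 0.0, 0.0 → max 2.0
Smallest max regret = 1.8 → A.

maximax → A; minimax regret → A (agree)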